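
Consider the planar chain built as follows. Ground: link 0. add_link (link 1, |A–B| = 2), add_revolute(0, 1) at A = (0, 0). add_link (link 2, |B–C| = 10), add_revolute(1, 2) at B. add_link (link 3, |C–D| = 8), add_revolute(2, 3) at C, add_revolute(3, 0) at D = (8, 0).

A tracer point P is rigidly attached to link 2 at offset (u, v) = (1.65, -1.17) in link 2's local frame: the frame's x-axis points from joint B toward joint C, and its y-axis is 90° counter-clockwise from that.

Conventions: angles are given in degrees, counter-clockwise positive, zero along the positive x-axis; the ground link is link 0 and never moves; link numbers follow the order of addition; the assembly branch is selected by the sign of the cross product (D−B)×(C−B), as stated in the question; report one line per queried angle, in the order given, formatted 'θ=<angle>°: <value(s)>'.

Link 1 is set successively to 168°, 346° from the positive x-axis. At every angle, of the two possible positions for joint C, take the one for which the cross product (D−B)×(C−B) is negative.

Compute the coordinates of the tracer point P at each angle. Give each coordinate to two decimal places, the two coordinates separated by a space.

A=(0,0), D=(8.00,0)
θ=168°: B = A + 2.00·(cos168°, sin168°) = (-1.9563, 0.4158)
θ=168°: |BD| = 9.9650
θ=168°: circle(B,10.00) ∩ circle(D,8.00): a=6.7888, h=7.3425
θ=168°:   candidates: C₊=(5.1330,7.4686) cross=73.168; C₋=(4.5202,-7.2035) cross=-73.168
θ=168°:   branch - wants cross < 0 → take C=(4.5202,-7.2035) (cross=-73.168)
θ=168°: ex = (C−B)/|BC| = (0.6477,-0.7619); ey = (0.7619,0.6477)
θ=168°: P = B + 1.65·ex + -1.17·ey = (-1.7791,-1.5991)
θ=346°: B = A + 2.00·(cos346°, sin346°) = (1.9406, -0.4838)
θ=346°: |BD| = 6.0787
θ=346°: circle(B,10.00) ∩ circle(D,8.00): a=6.0005, h=7.9996
θ=346°:   candidates: C₊=(7.2853,7.9680) cross=48.627; C₋=(8.5588,-7.9805) cross=-48.627
θ=346°:   branch - wants cross < 0 → take C=(8.5588,-7.9805) (cross=-48.627)
θ=346°: ex = (C−B)/|BC| = (0.6618,-0.7497); ey = (0.7497,0.6618)
θ=346°: P = B + 1.65·ex + -1.17·ey = (2.1555,-2.4951)

θ=168°: -1.78 -1.60
θ=346°: 2.16 -2.50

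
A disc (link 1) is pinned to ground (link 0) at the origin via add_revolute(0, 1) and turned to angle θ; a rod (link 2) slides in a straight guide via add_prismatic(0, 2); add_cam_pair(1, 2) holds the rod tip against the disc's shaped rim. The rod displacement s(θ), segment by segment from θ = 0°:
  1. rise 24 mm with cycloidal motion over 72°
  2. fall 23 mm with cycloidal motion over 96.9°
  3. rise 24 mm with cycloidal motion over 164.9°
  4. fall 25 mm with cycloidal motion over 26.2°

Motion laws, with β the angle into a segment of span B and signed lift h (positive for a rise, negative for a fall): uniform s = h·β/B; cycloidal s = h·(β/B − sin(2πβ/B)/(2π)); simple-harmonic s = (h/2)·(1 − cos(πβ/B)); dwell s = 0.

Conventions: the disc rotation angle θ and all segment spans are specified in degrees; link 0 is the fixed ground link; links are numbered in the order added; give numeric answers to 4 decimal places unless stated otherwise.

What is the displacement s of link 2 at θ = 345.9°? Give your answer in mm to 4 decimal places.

segment 1 (0° to 72°, cycloidal, h = 24) is passed completely: s = 0.0000 + (24) = 24.0000
segment 2 (72° to 168.9°, cycloidal, h = -23) is passed completely: s = 24.0000 + (-23) = 1.0000
segment 3 (168.9° to 333.8°, cycloidal, h = 24) is passed completely: s = 1.0000 + (24) = 25.0000
θ = 345.9° falls in segment 4 (333.8° to 360°, cycloidal, h = -25): β = 345.9 − 333.8 = 12.1°, B = 26.2°; Δs = -25·(0.4618 − sin(2π·0.4618)/(2π)) = -10.6007; s = 25.0000 − 10.6007 = 14.3993

14.3993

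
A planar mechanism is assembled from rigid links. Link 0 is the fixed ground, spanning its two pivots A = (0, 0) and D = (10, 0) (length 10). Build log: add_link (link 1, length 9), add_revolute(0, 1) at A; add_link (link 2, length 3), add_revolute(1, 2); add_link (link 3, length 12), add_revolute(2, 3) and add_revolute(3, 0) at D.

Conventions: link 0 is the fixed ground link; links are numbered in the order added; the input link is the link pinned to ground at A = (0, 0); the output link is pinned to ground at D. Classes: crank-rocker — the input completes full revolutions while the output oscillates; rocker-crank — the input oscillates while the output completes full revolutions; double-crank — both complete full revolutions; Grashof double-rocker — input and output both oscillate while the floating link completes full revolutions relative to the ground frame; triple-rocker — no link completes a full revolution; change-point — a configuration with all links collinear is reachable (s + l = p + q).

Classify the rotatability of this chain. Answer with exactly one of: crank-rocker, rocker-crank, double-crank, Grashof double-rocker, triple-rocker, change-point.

lengths: ground=10, input=9, coupler=3, output=12
sorted: s=3 (shortest), l=12 (longest), p+q=19
s + l = 15 vs p + q = 19
s + l < p + q (Grashof) with shortest = coupler link → Grashof double-rocker

Grashof double-rocker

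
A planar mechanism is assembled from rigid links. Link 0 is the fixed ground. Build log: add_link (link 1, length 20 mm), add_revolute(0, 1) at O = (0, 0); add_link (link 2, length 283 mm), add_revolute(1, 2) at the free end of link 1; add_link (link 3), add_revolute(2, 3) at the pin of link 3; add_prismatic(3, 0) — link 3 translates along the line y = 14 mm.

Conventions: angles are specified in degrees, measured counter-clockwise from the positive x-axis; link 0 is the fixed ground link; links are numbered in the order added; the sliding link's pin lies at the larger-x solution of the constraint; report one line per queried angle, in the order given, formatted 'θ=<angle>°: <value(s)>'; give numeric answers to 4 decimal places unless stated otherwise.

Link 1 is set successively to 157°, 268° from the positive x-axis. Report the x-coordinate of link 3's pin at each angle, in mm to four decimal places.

geometry: r = 20 mm, L = 283 mm, e = 14 mm
θ=157°: crank pin P = (r cos θ, r sin θ) = (-18.410097, 7.814623)
θ=157°: h = r sin θ − e = 7.814623 − 14 = -6.185377
θ=157°: x = r cos θ + √(L² − h²) = -18.410097 + 282.932397 = 264.522300
θ=268°: crank pin P = (r cos θ, r sin θ) = (-0.697990, -19.987817)
θ=268°: h = r sin θ − e = -19.987817 − 14 = -33.987817
θ=268°: x = r cos θ + √(L² − h²) = -0.697990 + 280.951648 = 280.253658

θ=157°: 264.5223
θ=268°: 280.2537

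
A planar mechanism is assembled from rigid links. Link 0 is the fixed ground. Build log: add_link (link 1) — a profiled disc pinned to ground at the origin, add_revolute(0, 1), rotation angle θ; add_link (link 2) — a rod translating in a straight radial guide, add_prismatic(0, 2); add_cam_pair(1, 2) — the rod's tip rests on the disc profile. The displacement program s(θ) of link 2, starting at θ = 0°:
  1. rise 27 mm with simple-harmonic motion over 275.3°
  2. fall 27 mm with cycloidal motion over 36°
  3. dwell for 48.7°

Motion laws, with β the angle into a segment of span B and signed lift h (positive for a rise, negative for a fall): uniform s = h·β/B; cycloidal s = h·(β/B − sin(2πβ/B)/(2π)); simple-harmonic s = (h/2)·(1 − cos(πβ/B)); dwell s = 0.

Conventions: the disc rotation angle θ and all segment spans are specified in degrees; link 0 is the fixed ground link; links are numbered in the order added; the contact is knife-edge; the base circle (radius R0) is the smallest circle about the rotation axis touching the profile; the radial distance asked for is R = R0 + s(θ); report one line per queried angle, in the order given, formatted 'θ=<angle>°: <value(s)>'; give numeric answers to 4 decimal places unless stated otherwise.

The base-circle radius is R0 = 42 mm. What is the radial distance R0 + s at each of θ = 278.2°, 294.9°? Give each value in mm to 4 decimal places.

seg 1 [0°–275.3°] simple-harmonic, h=27: full span → s += 27 → s = 27.0000
seg 2 [275.3°–311.3°] cycloidal, h=-27: θ=278.2° here. β=2.9, B=36. -27·(0.0806 − sin(2π·0.0806)/(2π)) = -0.0917 → s = 26.9083
seg 2 [275.3°–311.3°] cycloidal, h=-27: θ=294.9° here. β=19.6, B=36. -27·(0.5444 − sin(2π·0.5444)/(2π)) = -15.8845 → s = 11.1155
θ=278.2°: R = R0 + s = 42 + 26.9083 = 68.9083
θ=294.9°: R = R0 + s = 42 + 11.1155 = 53.1155

θ=278.2°: 68.9083
θ=294.9°: 53.1155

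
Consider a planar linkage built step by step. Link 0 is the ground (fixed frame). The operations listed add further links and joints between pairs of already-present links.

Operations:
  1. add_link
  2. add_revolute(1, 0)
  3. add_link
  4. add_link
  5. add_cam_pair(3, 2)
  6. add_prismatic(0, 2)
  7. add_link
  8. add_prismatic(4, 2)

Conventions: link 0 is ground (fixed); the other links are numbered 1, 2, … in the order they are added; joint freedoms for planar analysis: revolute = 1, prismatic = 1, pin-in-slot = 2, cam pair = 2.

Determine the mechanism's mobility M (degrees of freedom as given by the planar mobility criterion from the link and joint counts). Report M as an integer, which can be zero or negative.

ground; <1,0,0>
#1 <2,0,0>
R:1↔0 J1 <2,1,0>
#2 <3,1,0>
#3 <4,1,0>
C:3↔2 J2 <4,1,1>
P:0↔2 J1 <4,2,1>
#4 <5,2,1>
P:4↔2 J1 <5,3,1>
3×4 − 2×3 − 1×1 = 5

M = 5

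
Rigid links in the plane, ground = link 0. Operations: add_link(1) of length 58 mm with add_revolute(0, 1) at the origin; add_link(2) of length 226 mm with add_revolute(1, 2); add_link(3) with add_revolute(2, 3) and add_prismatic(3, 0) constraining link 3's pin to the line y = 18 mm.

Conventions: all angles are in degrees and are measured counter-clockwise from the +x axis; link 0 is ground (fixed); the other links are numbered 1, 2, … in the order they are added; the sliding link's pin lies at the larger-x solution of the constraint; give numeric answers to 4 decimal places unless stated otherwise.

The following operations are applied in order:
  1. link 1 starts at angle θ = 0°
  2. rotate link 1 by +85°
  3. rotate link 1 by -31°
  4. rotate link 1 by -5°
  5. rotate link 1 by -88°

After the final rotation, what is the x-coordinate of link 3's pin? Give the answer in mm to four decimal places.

geometry: r = 58 mm, L = 226 mm, e = 18 mm; θ starts at 0°
rotate link 1 by +85°: θ ← 0° +85° = 85°
rotate link 1 by -31°: θ ← 85° -31° = 54°
rotate link 1 by -5°: θ ← 54° -5° = 49°
rotate link 1 by -88°: θ ← 49° -88° = -39°
crank pin P = (r cos θ, r sin θ) = (45.074466, -36.500583)
h = r sin θ − e = -36.500583 − 18 = -54.500583
x = r cos θ + √(L² − h²) = 45.074466 + 219.330086 = 264.404551

264.4046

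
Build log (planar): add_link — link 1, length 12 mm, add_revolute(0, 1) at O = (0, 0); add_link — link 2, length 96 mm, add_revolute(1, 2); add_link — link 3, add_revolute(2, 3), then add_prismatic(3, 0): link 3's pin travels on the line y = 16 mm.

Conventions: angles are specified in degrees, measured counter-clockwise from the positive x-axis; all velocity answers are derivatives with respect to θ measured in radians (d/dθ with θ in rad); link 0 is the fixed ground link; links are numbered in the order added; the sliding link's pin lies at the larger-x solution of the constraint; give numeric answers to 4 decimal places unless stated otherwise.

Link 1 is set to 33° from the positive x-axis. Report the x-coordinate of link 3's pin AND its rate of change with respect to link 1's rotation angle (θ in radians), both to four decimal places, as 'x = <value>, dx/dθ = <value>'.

geometry: r = 12 mm, L = 96 mm, e = 16 mm
crank pin P = (r cos θ, r sin θ) = (10.064047, 6.535668)
h = r sin θ − e = 6.535668 − 16 = -9.464332
x = r cos θ + √(L² − h²) = 10.064047 + 95.532332 = 105.596379
dx/dθ = −r sin θ − h·r cos θ/√(L² − h²) (θ in radians; h = -9.464332) = -5.538629

x = 105.5964, dx/dθ = -5.5386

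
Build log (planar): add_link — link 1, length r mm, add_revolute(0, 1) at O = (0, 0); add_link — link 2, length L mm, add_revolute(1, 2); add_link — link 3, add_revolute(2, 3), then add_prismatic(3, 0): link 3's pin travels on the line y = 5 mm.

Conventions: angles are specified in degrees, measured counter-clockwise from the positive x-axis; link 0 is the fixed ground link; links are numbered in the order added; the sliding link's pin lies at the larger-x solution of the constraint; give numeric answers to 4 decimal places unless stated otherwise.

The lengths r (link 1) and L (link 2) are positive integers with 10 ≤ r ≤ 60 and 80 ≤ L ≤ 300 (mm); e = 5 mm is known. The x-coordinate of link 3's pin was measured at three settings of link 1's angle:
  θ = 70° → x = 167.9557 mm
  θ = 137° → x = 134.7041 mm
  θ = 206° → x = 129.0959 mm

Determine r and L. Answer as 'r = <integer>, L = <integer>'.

constraint per measurement: (x − r cos θ)² + (r sin θ − e)² = L²
subtracting the θ₁ and θ₂ equations cancels the r² and L² terms:
r = (x₁² − x₂²) / (2[(x₁cos θ₁ + e sin θ₁) − (x₂cos θ₂ + e sin θ₂)]) = 31.9999 → r = 32
L² = (x₁ − r cos θ₁)² + (r sin θ₁ − e)² = 25280.9846 → L = 159.0000 → L = 159
check at θ₃=206°: x = 129.0959 (printed 129.0959) ✓

r = 32, L = 159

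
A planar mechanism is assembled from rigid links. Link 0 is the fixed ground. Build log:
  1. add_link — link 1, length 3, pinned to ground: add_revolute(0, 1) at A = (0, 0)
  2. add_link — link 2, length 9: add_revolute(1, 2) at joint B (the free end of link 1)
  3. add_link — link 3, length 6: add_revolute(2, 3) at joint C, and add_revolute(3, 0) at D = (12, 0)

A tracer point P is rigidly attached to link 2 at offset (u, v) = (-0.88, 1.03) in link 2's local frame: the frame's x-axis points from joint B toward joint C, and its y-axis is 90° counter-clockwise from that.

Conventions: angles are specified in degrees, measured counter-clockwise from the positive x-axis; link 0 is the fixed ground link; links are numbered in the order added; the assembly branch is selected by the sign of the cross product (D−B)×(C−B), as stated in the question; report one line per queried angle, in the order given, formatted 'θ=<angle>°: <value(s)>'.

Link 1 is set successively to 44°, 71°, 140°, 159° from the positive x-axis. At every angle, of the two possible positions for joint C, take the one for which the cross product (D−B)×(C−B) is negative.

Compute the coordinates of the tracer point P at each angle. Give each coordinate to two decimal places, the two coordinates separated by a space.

A=(0,0), D=(12.00,0)
θ=44°: B = A + 3.00·(cos44°, sin44°) = (2.1580, 2.0840)
θ=44°: |BD| = 10.0602
θ=44°: circle(B,9.00) ∩ circle(D,6.00): a=7.2666, h=5.3100
θ=44°:   candidates: C₊=(10.3670,5.7735) cross=53.420; C₋=(8.1671,-4.6161) cross=-53.420
θ=44°:   branch - wants cross < 0 → take C=(8.1671,-4.6161) (cross=-53.420)
θ=44°: ex = (C−B)/|BC| = (0.6677,-0.7445); ey = (0.7445,0.6677)
θ=44°: P = B + -0.88·ex + 1.03·ey = (2.3373,3.4268)
θ=71°: B = A + 3.00·(cos71°, sin71°) = (0.9767, 2.8366)
θ=71°: |BD| = 11.3824
θ=71°: circle(B,9.00) ∩ circle(D,6.00): a=7.6679, h=4.7120
θ=71°:   candidates: C₊=(9.5770,5.4890) cross=53.634; C₋=(7.2285,-3.6377) cross=-53.634
θ=71°:   branch - wants cross < 0 → take C=(7.2285,-3.6377) (cross=-53.634)
θ=71°: ex = (C−B)/|BC| = (0.6946,-0.7194); ey = (0.7194,0.6946)
θ=71°: P = B + -0.88·ex + 1.03·ey = (1.1064,4.1851)
θ=140°: B = A + 3.00·(cos140°, sin140°) = (-2.2981, 1.9284)
θ=140°: |BD| = 14.4276
θ=140°: circle(B,9.00) ∩ circle(D,6.00): a=8.7733, h=2.0073
θ=140°:   candidates: C₊=(6.6647,2.7450) cross=28.960; C₋=(6.1282,-1.2335) cross=-28.960
θ=140°:   branch - wants cross < 0 → take C=(6.1282,-1.2335) (cross=-28.960)
θ=140°: ex = (C−B)/|BC| = (0.9363,-0.3513); ey = (0.3513,0.9363)
θ=140°: P = B + -0.88·ex + 1.03·ey = (-2.7602,3.2019)
θ=159°: B = A + 3.00·(cos159°, sin159°) = (-2.8007, 1.0751)
θ=159°: |BD| = 14.8397
θ=159°: circle(B,9.00) ∩ circle(D,6.00): a=8.9361, h=1.0708
θ=159°:   candidates: C₊=(6.1894,1.4957) cross=15.891; C₋=(6.0343,-0.6403) cross=-15.891
θ=159°:   branch - wants cross < 0 → take C=(6.0343,-0.6403) (cross=-15.891)
θ=159°: ex = (C−B)/|BC| = (0.9817,-0.1906); ey = (0.1906,0.9817)
θ=159°: P = B + -0.88·ex + 1.03·ey = (-3.4683,2.2540)

θ=44°: 2.34 3.43
θ=71°: 1.11 4.19
θ=140°: -2.76 3.20
θ=159°: -3.47 2.25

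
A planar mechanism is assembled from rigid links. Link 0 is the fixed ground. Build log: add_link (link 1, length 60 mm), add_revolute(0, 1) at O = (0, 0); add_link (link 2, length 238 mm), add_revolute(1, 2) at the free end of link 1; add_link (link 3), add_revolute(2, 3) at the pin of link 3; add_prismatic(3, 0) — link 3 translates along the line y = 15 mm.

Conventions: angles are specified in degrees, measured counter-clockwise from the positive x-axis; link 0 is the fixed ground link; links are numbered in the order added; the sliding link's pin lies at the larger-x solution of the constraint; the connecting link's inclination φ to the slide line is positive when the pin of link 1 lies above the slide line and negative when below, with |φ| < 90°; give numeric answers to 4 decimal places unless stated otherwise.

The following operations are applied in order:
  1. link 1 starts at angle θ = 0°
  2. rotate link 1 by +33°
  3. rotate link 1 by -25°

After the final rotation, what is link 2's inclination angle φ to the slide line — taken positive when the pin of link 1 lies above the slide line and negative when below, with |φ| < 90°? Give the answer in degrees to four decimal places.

geometry: r = 60 mm, L = 238 mm, e = 15 mm; θ starts at 0°
rotate link 1 by +33°: θ ← 0° +33° = 33°
rotate link 1 by -25°: θ ← 33° -25° = 8°
h = r sin θ − e = 8.350386 − 15 = -6.649614
sin φ = h / L = -6.649614 / 238 = -0.02793955
φ = arcsin(-0.02793955) = -1.601027°

-1.6010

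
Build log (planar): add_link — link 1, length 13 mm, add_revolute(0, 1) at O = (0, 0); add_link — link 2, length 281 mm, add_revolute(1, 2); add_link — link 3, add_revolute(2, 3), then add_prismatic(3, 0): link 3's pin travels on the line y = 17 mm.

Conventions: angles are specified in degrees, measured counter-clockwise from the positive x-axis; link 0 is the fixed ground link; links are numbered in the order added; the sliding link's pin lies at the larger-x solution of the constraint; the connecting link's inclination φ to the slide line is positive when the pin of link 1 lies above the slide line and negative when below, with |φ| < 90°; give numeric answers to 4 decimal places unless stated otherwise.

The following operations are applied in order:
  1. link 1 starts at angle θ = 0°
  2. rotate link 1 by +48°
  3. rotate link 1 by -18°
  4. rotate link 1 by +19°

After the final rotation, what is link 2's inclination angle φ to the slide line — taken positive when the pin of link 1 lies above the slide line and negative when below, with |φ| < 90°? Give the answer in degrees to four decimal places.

geometry: r = 13 mm, L = 281 mm, e = 17 mm; θ starts at 0°
rotate link 1 by +48°: θ ← 0° +48° = 48°
rotate link 1 by -18°: θ ← 48° -18° = 30°
rotate link 1 by +19°: θ ← 30° +19° = 49°
h = r sin θ − e = 9.811225 − 17 = -7.188775
sin φ = h / L = -7.188775 / 281 = -0.02558283
φ = arcsin(-0.02558283) = -1.465948°

-1.4659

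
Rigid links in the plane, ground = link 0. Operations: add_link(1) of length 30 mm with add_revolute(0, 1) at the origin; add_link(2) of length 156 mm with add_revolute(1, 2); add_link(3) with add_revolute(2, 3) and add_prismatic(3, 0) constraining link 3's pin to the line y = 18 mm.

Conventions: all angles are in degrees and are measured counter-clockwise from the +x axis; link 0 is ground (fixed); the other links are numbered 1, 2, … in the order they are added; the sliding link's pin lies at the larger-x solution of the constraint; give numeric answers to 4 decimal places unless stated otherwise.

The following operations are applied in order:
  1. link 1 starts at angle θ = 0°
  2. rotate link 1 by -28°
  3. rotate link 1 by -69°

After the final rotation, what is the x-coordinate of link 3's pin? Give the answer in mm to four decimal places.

geometry: r = 30 mm, L = 156 mm, e = 18 mm; θ starts at 0°
rotate link 1 by -28°: θ ← 0° -28° = -28°
rotate link 1 by -69°: θ ← -28° -69° = -97°
crank pin P = (r cos θ, r sin θ) = (-3.656080, -29.776385)
h = r sin θ − e = -29.776385 − 18 = -47.776385
x = r cos θ + √(L² − h²) = -3.656080 + 148.503930 = 144.847849

144.8478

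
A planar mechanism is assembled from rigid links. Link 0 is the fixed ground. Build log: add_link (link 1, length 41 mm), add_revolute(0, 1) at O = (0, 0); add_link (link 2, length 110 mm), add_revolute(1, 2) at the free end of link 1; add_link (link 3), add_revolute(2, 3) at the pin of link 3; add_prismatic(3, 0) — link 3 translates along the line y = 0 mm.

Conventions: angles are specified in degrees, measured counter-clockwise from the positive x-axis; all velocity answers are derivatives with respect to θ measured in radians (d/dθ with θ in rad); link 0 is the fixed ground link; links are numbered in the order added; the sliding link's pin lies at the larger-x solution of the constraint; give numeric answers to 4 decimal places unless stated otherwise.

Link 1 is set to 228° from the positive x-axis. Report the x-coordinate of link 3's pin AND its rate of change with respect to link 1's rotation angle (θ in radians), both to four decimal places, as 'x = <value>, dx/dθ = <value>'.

geometry: r = 41 mm, L = 110 mm, e = 0 mm
crank pin P = (r cos θ, r sin θ) = (-27.434355, -30.468938)
h = r sin θ − e = -30.468938 − 0 = -30.468938
x = r cos θ + √(L² − h²) = -27.434355 + 105.695997 = 78.261642
dx/dθ = −r sin θ − h·r cos θ/√(L² − h²) (θ in radians; h = -30.468938) = 22.560449

x = 78.2616, dx/dθ = 22.5604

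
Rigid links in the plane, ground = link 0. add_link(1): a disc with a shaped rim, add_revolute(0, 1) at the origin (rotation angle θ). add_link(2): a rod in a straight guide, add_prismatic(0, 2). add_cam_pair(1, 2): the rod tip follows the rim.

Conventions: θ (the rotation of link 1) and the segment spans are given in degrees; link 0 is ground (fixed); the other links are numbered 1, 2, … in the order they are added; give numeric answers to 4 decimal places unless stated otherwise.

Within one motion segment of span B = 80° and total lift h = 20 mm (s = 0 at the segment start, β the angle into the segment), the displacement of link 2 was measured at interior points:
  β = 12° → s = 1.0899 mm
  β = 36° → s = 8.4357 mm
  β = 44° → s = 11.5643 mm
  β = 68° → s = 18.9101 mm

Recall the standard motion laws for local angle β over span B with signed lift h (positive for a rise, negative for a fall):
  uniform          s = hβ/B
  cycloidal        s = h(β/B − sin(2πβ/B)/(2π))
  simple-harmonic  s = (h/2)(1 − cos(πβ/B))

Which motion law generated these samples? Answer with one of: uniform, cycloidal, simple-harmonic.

candidates at β/B = r: uniform s = h·r (linear in β); cycloidal s = h·(r − sin(2πr)/(2π)); simple-harmonic s = (h/2)(1 − cos(πr))
β=12°: printed 1.0899 | uniform 3.0000, cycloidal 0.4248, simple-harmonic 1.0899
β=36°: printed 8.4357 | uniform 9.0000, cycloidal 8.0164, simple-harmonic 8.4357
β=44°: printed 11.5643 | uniform 11.0000, cycloidal 11.9836, simple-harmonic 11.5643
β=68°: printed 18.9101 | uniform 17.0000, cycloidal 19.5752, simple-harmonic 18.9101
only one law matches every sample → simple-harmonic

simple-harmonic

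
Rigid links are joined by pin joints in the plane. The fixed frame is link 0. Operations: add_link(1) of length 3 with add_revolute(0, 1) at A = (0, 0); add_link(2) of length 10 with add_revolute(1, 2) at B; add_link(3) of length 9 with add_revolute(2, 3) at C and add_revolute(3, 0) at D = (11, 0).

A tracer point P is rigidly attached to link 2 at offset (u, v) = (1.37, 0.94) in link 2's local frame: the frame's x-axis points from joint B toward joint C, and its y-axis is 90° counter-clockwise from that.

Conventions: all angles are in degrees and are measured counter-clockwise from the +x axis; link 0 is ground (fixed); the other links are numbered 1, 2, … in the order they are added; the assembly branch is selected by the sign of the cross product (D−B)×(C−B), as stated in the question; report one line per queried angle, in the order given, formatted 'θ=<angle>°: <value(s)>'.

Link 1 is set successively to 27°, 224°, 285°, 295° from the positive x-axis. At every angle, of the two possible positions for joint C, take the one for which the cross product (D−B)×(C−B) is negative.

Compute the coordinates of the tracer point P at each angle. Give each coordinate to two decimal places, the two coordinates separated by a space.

A=(0,0), D=(11.00,0)
θ=27°: B = A + 3.00·(cos27°, sin27°) = (2.6730, 1.3620)
θ=27°: |BD| = 8.4376
θ=27°: circle(B,10.00) ∩ circle(D,9.00): a=5.3447, h=8.4519
θ=27°:   candidates: C₊=(9.3119,8.8403) cross=71.314; C₋=(6.5834,-7.8418) cross=-71.314
θ=27°:   branch - wants cross < 0 → take C=(6.5834,-7.8418) (cross=-71.314)
θ=27°: ex = (C−B)/|BC| = (0.3910,-0.9204); ey = (0.9204,0.3910)
θ=27°: P = B + 1.37·ex + 0.94·ey = (4.0739,0.4686)
θ=224°: B = A + 3.00·(cos224°, sin224°) = (-2.1580, -2.0840)
θ=224°: |BD| = 13.3220
θ=224°: circle(B,10.00) ∩ circle(D,9.00): a=7.3741, h=6.7544
θ=224°:   candidates: C₊=(4.0687,5.7408) cross=89.983; C₋=(6.1819,-7.6017) cross=-89.983
θ=224°:   branch - wants cross < 0 → take C=(6.1819,-7.6017) (cross=-89.983)
θ=224°: ex = (C−B)/|BC| = (0.8340,-0.5518); ey = (0.5518,0.8340)
θ=224°: P = B + 1.37·ex + 0.94·ey = (-0.4968,-2.0560)
θ=285°: B = A + 3.00·(cos285°, sin285°) = (0.7765, -2.8978)
θ=285°: |BD| = 10.6263
θ=285°: circle(B,10.00) ∩ circle(D,9.00): a=6.2072, h=7.8404
θ=285°:   candidates: C₊=(4.6103,6.3381) cross=83.314; C₋=(8.8864,-8.7483) cross=-83.314
θ=285°:   branch - wants cross < 0 → take C=(8.8864,-8.7483) (cross=-83.314)
θ=285°: ex = (C−B)/|BC| = (0.8110,-0.5851); ey = (0.5851,0.8110)
θ=285°: P = B + 1.37·ex + 0.94·ey = (2.4375,-2.9370)
θ=295°: B = A + 3.00·(cos295°, sin295°) = (1.2679, -2.7189)
θ=295°: |BD| = 10.1048
θ=295°: circle(B,10.00) ∩ circle(D,9.00): a=5.9926, h=8.0056
θ=295°:   candidates: C₊=(4.8853,6.6038) cross=80.895; C₋=(9.1935,-8.8168) cross=-80.895
θ=295°:   branch - wants cross < 0 → take C=(9.1935,-8.8168) (cross=-80.895)
θ=295°: ex = (C−B)/|BC| = (0.7926,-0.6098); ey = (0.6098,0.7926)
θ=295°: P = B + 1.37·ex + 0.94·ey = (2.9269,-2.8093)

θ=27°: 4.07 0.47
θ=224°: -0.50 -2.06
θ=285°: 2.44 -2.94
θ=295°: 2.93 -2.81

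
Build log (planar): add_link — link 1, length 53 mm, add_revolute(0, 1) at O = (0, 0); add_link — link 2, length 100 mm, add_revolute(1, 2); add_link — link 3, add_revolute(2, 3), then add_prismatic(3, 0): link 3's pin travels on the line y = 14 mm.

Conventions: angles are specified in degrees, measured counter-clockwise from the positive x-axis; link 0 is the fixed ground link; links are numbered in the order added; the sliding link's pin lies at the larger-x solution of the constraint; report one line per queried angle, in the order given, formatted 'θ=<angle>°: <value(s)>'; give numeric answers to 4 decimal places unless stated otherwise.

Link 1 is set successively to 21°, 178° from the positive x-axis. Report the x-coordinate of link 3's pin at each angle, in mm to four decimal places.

geometry: r = 53 mm, L = 100 mm, e = 14 mm
θ=21°: crank pin P = (r cos θ, r sin θ) = (49.479763, 18.993501)
θ=21°: h = r sin θ − e = 18.993501 − 14 = 4.993501
θ=21°: x = r cos θ + √(L² − h²) = 49.479763 + 99.875247 = 149.355010
θ=178°: crank pin P = (r cos θ, r sin θ) = (-52.967714, 1.849673)
θ=178°: h = r sin θ − e = 1.849673 − 14 = -12.150327
θ=178°: x = r cos θ + √(L² − h²) = -52.967714 + 99.259103 = 46.291389

θ=21°: 149.3550
θ=178°: 46.2914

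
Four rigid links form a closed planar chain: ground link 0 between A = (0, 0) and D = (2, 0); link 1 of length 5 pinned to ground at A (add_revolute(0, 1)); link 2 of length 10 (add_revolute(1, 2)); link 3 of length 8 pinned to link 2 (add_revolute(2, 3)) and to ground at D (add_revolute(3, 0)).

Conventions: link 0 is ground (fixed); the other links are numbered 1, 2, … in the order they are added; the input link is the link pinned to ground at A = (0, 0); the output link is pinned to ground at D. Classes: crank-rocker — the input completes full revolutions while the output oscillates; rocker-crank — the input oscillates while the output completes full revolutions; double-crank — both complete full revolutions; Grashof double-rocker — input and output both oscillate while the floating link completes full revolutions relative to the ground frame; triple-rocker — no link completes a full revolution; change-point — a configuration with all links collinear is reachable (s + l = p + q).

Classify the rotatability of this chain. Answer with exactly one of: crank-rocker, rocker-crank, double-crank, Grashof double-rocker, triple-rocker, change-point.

lengths: ground=2, input=5, coupler=10, output=8
sorted: s=2 (shortest), l=10 (longest), p+q=13
s + l = 12 vs p + q = 13
s + l < p + q (Grashof) with shortest = ground link → double-crank

double-crank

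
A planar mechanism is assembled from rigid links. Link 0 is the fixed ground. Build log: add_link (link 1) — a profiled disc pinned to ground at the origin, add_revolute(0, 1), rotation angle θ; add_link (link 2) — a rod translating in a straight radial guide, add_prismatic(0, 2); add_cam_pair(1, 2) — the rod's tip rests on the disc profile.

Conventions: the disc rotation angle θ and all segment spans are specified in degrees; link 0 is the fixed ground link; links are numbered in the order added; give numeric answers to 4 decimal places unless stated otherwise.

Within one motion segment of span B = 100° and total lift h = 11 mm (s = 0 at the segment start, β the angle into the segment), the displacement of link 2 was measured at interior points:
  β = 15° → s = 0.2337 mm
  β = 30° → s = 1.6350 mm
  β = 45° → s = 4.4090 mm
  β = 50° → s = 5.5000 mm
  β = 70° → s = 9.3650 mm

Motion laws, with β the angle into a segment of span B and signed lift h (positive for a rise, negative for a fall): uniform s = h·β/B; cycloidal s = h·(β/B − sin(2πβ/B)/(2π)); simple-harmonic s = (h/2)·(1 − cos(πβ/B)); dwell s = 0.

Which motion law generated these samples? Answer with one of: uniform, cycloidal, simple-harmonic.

candidates at β/B = r: uniform s = h·r (linear in β); cycloidal s = h·(r − sin(2πr)/(2π)); simple-harmonic s = (h/2)(1 − cos(πr))
β=15°: printed 0.2337 | uniform 1.6500, cycloidal 0.2337, simple-harmonic 0.5995
β=30°: printed 1.6350 | uniform 3.3000, cycloidal 1.6350, simple-harmonic 2.2672
β=45°: printed 4.4090 | uniform 4.9500, cycloidal 4.4090, simple-harmonic 4.6396
β=50°: printed 5.5000 | uniform 5.5000, cycloidal 5.5000, simple-harmonic 5.5000
β=70°: printed 9.3650 | uniform 7.7000, cycloidal 9.3650, simple-harmonic 8.7328
only one law matches every sample → cycloidal

cycloidal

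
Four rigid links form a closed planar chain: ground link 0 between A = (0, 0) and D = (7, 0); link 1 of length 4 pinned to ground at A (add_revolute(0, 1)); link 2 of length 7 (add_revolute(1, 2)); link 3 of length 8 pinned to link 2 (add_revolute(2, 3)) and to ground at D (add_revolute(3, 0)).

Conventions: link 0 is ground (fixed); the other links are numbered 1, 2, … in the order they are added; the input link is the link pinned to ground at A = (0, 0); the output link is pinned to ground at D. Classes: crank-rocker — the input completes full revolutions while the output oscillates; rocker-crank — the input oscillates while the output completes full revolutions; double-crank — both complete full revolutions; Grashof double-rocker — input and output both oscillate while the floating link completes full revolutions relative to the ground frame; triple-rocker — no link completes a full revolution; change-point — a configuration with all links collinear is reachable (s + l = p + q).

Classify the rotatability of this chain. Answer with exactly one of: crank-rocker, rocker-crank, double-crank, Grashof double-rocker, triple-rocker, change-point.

lengths: ground=7, input=4, coupler=7, output=8
sorted: s=4 (shortest), l=8 (longest), p+q=14
s + l = 12 vs p + q = 14
s + l < p + q (Grashof) with shortest = input link → crank-rocker

crank-rocker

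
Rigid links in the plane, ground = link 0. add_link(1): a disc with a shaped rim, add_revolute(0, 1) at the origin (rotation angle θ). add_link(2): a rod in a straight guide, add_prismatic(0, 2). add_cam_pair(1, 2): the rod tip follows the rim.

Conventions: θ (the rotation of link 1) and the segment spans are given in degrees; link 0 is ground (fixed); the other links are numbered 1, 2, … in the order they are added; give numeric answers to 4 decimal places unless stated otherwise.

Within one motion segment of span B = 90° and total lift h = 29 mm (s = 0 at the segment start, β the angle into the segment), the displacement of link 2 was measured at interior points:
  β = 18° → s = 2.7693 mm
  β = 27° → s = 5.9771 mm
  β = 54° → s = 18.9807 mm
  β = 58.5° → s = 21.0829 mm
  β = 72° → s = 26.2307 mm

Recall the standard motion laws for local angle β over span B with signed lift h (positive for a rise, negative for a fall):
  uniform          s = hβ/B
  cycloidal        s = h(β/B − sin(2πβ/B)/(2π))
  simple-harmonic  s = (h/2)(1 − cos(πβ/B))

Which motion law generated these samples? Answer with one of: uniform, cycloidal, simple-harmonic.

candidates at β/B = r: uniform s = h·r (linear in β); cycloidal s = h·(r − sin(2πr)/(2π)); simple-harmonic s = (h/2)(1 − cos(πr))
β=18°: printed 2.7693 | uniform 5.8000, cycloidal 1.4104, simple-harmonic 2.7693
β=27°: printed 5.9771 | uniform 8.7000, cycloidal 4.3104, simple-harmonic 5.9771
β=54°: printed 18.9807 | uniform 17.4000, cycloidal 20.1129, simple-harmonic 18.9807
β=58.5°: printed 21.0829 | uniform 18.8500, cycloidal 22.5840, simple-harmonic 21.0829
β=72°: printed 26.2307 | uniform 23.2000, cycloidal 27.5896, simple-harmonic 26.2307
only one law matches every sample → simple-harmonic

simple-harmonic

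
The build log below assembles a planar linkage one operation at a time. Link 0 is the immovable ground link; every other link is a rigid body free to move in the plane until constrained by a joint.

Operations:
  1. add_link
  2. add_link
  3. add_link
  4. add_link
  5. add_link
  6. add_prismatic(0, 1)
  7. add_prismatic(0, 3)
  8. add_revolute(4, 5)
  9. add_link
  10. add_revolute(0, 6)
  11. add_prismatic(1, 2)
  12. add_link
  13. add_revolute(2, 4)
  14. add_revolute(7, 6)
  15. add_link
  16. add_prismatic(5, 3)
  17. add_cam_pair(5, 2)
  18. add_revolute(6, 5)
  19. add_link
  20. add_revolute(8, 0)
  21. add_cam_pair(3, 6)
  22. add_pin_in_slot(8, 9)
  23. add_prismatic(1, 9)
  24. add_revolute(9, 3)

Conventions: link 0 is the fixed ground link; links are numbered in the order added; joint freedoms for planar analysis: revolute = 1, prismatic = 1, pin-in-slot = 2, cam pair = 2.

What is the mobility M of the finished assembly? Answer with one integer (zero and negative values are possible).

ground; <1,0,0>
#1 <2,0,0>
#2 <3,0,0>
#3 <4,0,0>
#4 <5,0,0>
#5 <6,0,0>
P:0↔1 J1 <6,1,0>
P:0↔3 J1 <6,2,0>
R:4↔5 J1 <6,3,0>
#6 <7,3,0>
R:0↔6 J1 <7,4,0>
P:1↔2 J1 <7,5,0>
#7 <8,5,0>
R:2↔4 J1 <8,6,0>
R:7↔6 J1 <8,7,0>
#8 <9,7,0>
P:5↔3 J1 <9,8,0>
C:5↔2 J2 <9,8,1>
R:6↔5 J1 <9,9,1>
#9 <10,9,1>
R:8↔0 J1 <10,10,1>
C:3↔6 J2 <10,10,2>
PS:8↔9 J2 <10,10,3>
P:1↔9 J1 <10,11,3>
R:9↔3 J1 <10,12,3>
3×9 − 2×12 − 1×3 = 0

M = 0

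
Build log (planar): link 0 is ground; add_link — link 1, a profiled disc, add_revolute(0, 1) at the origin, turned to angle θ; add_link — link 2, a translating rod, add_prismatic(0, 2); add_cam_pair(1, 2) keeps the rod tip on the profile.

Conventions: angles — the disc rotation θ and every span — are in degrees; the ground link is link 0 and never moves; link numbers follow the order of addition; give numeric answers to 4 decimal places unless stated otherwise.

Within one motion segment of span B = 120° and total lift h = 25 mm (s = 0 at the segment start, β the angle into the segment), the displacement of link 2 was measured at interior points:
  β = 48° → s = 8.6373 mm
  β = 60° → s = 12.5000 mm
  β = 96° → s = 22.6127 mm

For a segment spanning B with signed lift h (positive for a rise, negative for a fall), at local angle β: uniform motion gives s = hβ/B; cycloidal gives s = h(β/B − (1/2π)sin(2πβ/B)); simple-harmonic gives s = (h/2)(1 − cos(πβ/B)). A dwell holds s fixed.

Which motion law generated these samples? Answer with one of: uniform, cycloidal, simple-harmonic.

candidates at β/B = r: uniform s = h·r (linear in β); cycloidal s = h·(r − sin(2πr)/(2π)); simple-harmonic s = (h/2)(1 − cos(πr))
β=48°: printed 8.6373 | uniform 10.0000, cycloidal 7.6613, simple-harmonic 8.6373
β=60°: printed 12.5000 | uniform 12.5000, cycloidal 12.5000, simple-harmonic 12.5000
β=96°: printed 22.6127 | uniform 20.0000, cycloidal 23.7841, simple-harmonic 22.6127
only one law matches every sample → simple-harmonic

simple-harmonic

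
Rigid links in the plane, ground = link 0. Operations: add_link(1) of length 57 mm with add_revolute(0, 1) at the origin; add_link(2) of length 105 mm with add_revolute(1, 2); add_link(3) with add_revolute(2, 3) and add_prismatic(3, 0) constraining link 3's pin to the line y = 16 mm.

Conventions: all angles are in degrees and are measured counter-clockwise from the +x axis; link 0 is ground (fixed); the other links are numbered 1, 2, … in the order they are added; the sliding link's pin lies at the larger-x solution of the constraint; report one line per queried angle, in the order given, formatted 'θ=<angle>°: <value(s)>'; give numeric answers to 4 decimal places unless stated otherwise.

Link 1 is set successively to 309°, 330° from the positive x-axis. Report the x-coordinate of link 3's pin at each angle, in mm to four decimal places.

geometry: r = 57 mm, L = 105 mm, e = 16 mm
θ=309°: crank pin P = (r cos θ, r sin θ) = (35.871262, -44.297320)
θ=309°: h = r sin θ − e = -44.297320 − 16 = -60.297320
θ=309°: x = r cos θ + √(L² − h²) = 35.871262 + 85.960649 = 121.831912
θ=330°: crank pin P = (r cos θ, r sin θ) = (49.363448, -28.500000)
θ=330°: h = r sin θ − e = -28.500000 − 16 = -44.500000
θ=330°: x = r cos θ + √(L² − h²) = 49.363448 + 95.103891 = 144.467339

θ=309°: 121.8319
θ=330°: 144.4673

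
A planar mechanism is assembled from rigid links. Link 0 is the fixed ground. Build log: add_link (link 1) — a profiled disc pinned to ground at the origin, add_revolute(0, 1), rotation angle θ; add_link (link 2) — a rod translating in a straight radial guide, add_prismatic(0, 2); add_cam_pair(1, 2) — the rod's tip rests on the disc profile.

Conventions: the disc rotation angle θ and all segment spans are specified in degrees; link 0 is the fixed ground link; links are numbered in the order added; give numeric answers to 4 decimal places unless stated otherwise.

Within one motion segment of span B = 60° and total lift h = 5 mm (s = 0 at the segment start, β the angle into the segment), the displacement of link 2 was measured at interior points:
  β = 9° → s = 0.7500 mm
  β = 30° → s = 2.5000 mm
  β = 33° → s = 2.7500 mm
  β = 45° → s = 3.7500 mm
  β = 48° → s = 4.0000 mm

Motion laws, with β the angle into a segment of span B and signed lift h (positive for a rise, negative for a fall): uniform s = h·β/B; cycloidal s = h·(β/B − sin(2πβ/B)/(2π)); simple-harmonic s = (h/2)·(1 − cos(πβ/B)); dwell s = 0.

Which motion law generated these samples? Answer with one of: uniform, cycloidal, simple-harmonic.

candidates at β/B = r: uniform s = h·r (linear in β); cycloidal s = h·(r − sin(2πr)/(2π)); simple-harmonic s = (h/2)(1 − cos(πr))
β=9°: printed 0.7500 | uniform 0.7500, cycloidal 0.1062, simple-harmonic 0.2725
β=30°: printed 2.5000 | uniform 2.5000, cycloidal 2.5000, simple-harmonic 2.5000
β=33°: printed 2.7500 | uniform 2.7500, cycloidal 2.9959, simple-harmonic 2.8911
β=45°: printed 3.7500 | uniform 3.7500, cycloidal 4.5458, simple-harmonic 4.2678
β=48°: printed 4.0000 | uniform 4.0000, cycloidal 4.7568, simple-harmonic 4.5225
only one law matches every sample → uniform

uniform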